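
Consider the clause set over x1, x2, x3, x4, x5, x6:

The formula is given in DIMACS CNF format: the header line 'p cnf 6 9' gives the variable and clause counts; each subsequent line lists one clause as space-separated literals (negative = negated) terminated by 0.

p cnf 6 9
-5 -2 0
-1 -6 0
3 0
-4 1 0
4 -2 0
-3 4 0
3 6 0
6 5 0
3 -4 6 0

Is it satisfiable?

Satisfiable

From the singleton clause (x3), x3 = True.
From the singleton clause (x4), x4 = True.
From the singleton clause (x1), x1 = True.
From the singleton clause (¬x6), x6 = False.
From the singleton clause (x5), x5 = True.
From the singleton clause (¬x2), x2 = False.
All clauses are satisfied.
A satisfying assignment: x1: True; x2: False; x3: True; x4: True; x5: True; x6: False.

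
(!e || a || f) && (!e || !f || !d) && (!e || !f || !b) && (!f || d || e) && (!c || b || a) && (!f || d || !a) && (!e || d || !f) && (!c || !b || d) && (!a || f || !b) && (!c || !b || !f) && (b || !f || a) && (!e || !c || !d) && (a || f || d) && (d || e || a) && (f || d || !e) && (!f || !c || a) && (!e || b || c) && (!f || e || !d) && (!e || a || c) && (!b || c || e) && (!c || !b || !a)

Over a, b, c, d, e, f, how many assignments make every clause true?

6

There are 2^6 = 64 truth assignments over (a, b, c, d, e, f).
Split on b. With b = true, the clauses containing b are satisfied and !b drops from the rest; 1 of the 2^5 = 32 assignments to the other variables satisfy what remains.
With b = false, by the same count on the reduced clause set, 5 assignments work.
(One model: a=F, b=F, c=F, d=T, e=F, f=F.)
Total: 1 + 5 = 6.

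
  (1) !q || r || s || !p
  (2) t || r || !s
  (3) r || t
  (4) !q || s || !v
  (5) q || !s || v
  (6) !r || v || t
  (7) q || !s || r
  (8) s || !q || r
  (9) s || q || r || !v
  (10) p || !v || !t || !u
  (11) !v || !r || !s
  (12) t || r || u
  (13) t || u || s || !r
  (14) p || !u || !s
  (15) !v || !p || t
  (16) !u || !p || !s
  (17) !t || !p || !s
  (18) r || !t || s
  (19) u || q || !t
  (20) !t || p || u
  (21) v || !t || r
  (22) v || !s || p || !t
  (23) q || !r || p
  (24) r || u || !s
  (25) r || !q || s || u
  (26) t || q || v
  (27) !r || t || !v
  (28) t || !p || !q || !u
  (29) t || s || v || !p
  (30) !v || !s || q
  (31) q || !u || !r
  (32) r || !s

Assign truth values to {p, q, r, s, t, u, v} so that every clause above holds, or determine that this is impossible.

Branch on r: set r = true.
Branch on v: set v = false.
Unit clause (t) forces t = true.
Branch on q: set q = true.
Branch on p: set p = false.
Unit clause (u) forces u = true.
Unit clause (!s) forces s = false.
All clauses are satisfied.

p: false; q: true; r: true; s: false; t: true; u: true; v: false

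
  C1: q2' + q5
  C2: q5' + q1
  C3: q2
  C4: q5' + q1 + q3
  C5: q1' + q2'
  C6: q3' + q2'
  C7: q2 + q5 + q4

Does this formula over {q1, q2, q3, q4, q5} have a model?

No

(q2) alone gives q2 = 1.
(q5) alone gives q5 = 1.
(q1) alone gives q1 = 1.
That conflicts with the unit clause (q1').
No assignment satisfies every clause.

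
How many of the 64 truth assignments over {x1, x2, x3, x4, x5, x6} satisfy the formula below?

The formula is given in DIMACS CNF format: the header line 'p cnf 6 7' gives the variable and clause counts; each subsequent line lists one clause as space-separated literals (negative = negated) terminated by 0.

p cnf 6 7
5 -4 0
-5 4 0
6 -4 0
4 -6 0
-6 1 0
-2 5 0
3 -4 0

6

There are 2^6 = 64 truth assignments over (x1, x2, x3, x4, x5, x6).
Split on x6. With x6 = True, the clauses containing x6 are satisfied and ¬x6 drops from the rest; 2 of the 2^5 = 32 assignments to the other variables satisfy what remains.
With x6 = False, by the same count on the reduced clause set, 4 assignments work.
(One model: x1=F, x2=F, x3=F, x4=F, x5=F, x6=F.)
Total: 2 + 4 = 6.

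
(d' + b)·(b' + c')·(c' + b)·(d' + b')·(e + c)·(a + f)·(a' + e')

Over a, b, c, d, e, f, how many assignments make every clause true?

There are 2^6 = 64 truth assignments over (a, b, c, d, e, f).
Split on f. With f = 1, the clauses containing f are satisfied and f' drops from the rest; 2 of the 2^5 = 32 assignments to the other variables satisfy what remains.
With f = 0, by the same count on the reduced clause set, 0 assignments work.
Total: 2 + 0 = 2.

2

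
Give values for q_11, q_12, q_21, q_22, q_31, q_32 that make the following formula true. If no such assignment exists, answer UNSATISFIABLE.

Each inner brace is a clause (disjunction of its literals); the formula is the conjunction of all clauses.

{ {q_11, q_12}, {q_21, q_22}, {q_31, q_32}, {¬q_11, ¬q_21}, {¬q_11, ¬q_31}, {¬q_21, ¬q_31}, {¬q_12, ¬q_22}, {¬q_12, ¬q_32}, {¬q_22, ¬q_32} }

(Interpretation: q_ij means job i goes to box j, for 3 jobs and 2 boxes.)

UNSATISFIABLE

Suppose q_11 = True.
The clause (¬q_21) is unit, so q_21 = False.
The clause (q_22) is unit, so q_22 = True.
The clause (¬q_31) is unit, so q_31 = False.
The clause (q_32) is unit, so q_32 = True.
That conflicts with the unit clause (¬q_32).
So q_11 must be the other value — set q_11 = False.
The clause (q_12) is unit, so q_12 = True.
The clause (¬q_22) is unit, so q_22 = False.
The clause (q_21) is unit, so q_21 = True.
The clause (¬q_31) is unit, so q_31 = False.
The clause (q_32) is unit, so q_32 = True.
That conflicts with the unit clause (¬q_32).
Neither q_11 = True nor q_11 = False works.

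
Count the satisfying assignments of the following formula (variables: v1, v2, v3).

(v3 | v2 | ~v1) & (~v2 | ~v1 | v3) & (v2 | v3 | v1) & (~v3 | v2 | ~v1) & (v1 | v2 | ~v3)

3

There are 2^3 = 8 truth assignments over (v1, v2, v3).
Check each against the 5 clauses (columns in the order v1, v2, v3):
  F F F  ✗ fails (v2 | v3 | v1)
  F F T  ✗ fails (v1 | v2 | ~v3)
  F T F  ✓ satisfies all
  F T T  ✓ satisfies all
  T F F  ✗ fails (v3 | v2 | ~v1)
  T F T  ✗ fails (~v3 | v2 | ~v1)
  T T F  ✗ fails (~v2 | ~v1 | v3)
  T T T  ✓ satisfies all
3 of the 8 rows are models.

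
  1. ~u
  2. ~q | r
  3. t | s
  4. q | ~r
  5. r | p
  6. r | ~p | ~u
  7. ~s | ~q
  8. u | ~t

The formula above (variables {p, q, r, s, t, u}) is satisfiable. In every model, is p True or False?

True

Suppose p = 0.
From the singleton clause (~u), u = 0.
From the singleton clause (r), r = 1.
From the singleton clause (q), q = 1.
From the singleton clause (~s), s = 0.
From the singleton clause (t), t = 1.
Now (~t) is unsatisfied and unit — conflict.
So every satisfying assignment has p = True.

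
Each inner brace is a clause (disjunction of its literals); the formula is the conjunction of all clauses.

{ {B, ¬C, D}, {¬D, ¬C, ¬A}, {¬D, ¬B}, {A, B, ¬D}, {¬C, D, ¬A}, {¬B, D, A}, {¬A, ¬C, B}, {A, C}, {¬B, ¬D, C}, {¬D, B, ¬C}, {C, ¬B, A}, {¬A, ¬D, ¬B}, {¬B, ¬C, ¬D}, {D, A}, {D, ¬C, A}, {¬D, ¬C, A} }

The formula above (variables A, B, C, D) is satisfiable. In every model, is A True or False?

True

Suppose A = False.
(C) alone gives C = True.
(D) alone gives D = True.
But (¬D) is also a unit clause — contradiction.
So every satisfying assignment has A = True.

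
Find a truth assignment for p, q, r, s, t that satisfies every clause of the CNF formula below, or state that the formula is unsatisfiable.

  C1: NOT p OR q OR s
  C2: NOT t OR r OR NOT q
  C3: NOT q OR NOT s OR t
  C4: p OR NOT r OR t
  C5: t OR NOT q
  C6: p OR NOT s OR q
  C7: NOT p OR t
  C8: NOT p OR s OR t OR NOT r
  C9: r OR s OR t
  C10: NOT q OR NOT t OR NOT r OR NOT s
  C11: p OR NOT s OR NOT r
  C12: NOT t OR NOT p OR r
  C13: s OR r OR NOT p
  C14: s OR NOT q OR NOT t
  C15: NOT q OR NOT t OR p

p: false; q: false; r: false; s: false; t: true

Case t = true:
Case r = false:
Unit clause (NOT q) forces q = false.
Unit clause (NOT p) forces p = false.
Unit clause (NOT s) forces s = false.
All clauses are satisfied.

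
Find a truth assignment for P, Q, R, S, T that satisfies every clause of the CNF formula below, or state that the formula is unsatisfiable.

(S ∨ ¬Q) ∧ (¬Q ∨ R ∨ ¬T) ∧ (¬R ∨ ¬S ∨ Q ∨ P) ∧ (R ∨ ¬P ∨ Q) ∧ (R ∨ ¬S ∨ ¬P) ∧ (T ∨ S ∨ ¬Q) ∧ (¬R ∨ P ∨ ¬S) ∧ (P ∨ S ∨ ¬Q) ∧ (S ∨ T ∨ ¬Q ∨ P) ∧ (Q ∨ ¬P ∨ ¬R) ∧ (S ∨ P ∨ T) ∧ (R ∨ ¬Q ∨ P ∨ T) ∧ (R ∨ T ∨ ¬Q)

Suppose S = True.
Suppose R = False.
The clause (¬P) is unit, so P = False.
Suppose Q = False.
Every clause is now satisfied; T is unconstrained.

P=False, Q=False, R=False, S=True, T=False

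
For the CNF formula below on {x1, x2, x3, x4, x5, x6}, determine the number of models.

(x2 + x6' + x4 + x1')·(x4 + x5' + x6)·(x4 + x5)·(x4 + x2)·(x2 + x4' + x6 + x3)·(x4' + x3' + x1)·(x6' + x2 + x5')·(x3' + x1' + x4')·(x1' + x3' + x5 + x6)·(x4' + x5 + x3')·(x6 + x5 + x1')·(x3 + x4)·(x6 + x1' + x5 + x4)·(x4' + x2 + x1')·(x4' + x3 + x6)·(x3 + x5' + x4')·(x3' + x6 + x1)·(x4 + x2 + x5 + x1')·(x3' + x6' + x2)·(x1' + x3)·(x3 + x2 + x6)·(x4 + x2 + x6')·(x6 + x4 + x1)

4

There are 2^6 = 64 truth assignments over (x1, x2, x3, x4, x5, x6).
Split on x1. With x1 = 1, the clauses containing x1 are satisfied and x1' drops from the rest; 1 of the 2^5 = 32 assignments to the other variables satisfy what remains.
With x1 = 0, by the same count on the reduced clause set, 3 assignments work.
(One model: x1=F, x2=F, x3=F, x4=T, x5=F, x6=T.)
Total: 1 + 3 = 4.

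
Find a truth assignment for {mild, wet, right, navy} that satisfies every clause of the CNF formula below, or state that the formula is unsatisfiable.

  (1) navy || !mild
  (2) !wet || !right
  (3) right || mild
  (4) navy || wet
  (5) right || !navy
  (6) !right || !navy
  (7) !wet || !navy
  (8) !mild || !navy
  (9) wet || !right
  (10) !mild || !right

Try navy = true.
From the singleton clause (right), right = true.
That conflicts with the unit clause (!right).
That branch fails; take navy = false instead.
From the singleton clause (!mild), mild = false.
From the singleton clause (right), right = true.
From the singleton clause (!wet), wet = false.
That conflicts with the unit clause (wet).
Either choice for navy ends in contradiction.

UNSATISFIABLE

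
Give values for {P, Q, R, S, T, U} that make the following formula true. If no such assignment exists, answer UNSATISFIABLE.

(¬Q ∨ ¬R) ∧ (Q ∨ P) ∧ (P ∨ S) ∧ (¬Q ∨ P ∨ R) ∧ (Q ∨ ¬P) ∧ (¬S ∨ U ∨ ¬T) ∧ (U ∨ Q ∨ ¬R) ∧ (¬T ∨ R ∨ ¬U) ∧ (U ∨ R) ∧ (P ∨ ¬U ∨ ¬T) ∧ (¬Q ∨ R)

Branch on Q: set Q = False.
Unit clause (P) forces P = True.
But (¬P) is also a unit clause — contradiction.
Backtrack on Q: now try Q = True.
Unit clause (¬R) forces R = False.
But (R) is also a unit clause — contradiction.
Both values of Q lead to a conflict.

UNSATISFIABLE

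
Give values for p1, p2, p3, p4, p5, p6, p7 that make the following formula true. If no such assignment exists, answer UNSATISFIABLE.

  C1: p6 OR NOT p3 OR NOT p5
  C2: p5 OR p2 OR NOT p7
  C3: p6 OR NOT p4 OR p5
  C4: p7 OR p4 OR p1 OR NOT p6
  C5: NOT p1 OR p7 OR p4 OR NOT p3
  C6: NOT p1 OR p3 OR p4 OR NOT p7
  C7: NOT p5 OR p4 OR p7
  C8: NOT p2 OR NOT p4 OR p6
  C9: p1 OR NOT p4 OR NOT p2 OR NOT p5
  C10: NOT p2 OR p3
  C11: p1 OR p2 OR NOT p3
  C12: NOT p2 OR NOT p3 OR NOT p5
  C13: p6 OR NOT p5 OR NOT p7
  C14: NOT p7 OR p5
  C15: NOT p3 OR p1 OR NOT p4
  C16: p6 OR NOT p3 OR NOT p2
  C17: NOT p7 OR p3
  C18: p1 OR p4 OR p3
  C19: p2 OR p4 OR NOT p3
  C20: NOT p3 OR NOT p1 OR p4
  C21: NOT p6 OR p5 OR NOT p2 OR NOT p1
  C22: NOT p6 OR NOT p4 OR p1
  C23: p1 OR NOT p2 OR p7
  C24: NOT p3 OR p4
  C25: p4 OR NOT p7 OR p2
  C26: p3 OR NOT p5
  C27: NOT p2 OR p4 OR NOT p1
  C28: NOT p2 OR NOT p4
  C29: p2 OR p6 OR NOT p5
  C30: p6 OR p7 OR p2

Branch on p2: set p2 = false.
Branch on p5: set p5 = true.
From the singleton clause (p3), p3 = true.
From the singleton clause (p6), p6 = true.
From the singleton clause (p1), p1 = true.
From the singleton clause (p4), p4 = true.
All clauses hold; p7 can take either value.

p1: true,  p2: false,  p3: true,  p4: true,  p5: true,  p6: true,  p7: false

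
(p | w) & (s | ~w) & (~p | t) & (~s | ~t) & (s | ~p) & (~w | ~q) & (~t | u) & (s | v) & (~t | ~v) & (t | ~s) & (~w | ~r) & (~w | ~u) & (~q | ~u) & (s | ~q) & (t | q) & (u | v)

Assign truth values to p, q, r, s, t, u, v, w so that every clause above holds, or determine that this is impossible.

Branch on p: set p = 1.
From the singleton clause (t), t = 1.
From the singleton clause (~s), s = 0.
Now (s) is unsatisfied and unit — conflict.
Backtrack on p: now try p = 0.
From the singleton clause (w), w = 1.
From the singleton clause (s), s = 1.
From the singleton clause (~t), t = 0.
Now (t) is unsatisfied and unit — conflict.
Both values of p lead to a conflict.

UNSATISFIABLE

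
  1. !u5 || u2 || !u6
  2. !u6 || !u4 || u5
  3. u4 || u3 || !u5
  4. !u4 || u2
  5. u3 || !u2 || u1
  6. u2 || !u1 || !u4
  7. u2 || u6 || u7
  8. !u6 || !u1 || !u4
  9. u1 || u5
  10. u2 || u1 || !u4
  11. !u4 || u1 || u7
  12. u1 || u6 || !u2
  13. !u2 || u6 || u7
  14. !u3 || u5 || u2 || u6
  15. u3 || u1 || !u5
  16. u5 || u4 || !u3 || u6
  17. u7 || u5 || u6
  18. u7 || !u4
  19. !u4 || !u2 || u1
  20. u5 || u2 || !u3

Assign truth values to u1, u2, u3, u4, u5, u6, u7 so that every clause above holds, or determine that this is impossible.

Branch on u4: set u4 = false.
Branch on u3: set u3 = true.
Branch on u1: set u1 = true.
Branch on u5: set u5 = false.
The clause (u6) is unit, so u6 = true.
The clause (u2) is unit, so u2 = true.
No clause remains; u7 is free.

u1: true, u2: true, u3: true, u4: false, u5: false, u6: true, u7: true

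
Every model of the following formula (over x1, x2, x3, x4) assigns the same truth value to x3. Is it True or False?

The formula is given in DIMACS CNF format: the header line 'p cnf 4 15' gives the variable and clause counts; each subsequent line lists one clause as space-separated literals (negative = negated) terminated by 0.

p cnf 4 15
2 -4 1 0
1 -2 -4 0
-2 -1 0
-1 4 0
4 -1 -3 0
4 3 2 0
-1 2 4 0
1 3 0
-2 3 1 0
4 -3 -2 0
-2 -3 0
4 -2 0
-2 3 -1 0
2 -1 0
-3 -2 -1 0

Suppose x3 = False.
Unit clause (x1) forces x1 = True.
Unit clause (¬x2) forces x2 = False.
Now (x2) is unsatisfied and unit — conflict.
So every satisfying assignment has x3 = True.

True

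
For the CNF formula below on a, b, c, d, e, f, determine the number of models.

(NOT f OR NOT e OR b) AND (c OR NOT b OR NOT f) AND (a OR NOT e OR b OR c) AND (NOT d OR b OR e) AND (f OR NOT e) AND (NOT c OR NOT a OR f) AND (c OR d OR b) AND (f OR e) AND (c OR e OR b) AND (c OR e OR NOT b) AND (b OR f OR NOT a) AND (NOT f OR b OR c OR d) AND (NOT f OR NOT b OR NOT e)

There are 2^6 = 64 truth assignments over (a, b, c, d, e, f).
Split on f. With f = true, the clauses containing f are satisfied and NOT f drops from the rest; 6 of the 2^5 = 32 assignments to the other variables satisfy what remains.
With f = false, by the same count on the reduced clause set, 0 assignments work.
(One model: a=F, b=F, c=T, d=F, e=F, f=T.)
Total: 6 + 0 = 6.

6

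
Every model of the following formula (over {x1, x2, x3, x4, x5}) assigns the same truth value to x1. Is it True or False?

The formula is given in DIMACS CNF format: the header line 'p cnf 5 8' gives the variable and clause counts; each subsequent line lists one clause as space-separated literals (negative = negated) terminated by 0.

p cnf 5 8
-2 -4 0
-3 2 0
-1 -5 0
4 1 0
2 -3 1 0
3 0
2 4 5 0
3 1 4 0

Suppose x1 = False.
(x4) alone gives x4 = True.
(¬x2) alone gives x2 = False.
(¬x3) alone gives x3 = False.
Now (x3) is unsatisfied and unit — conflict.
So every satisfying assignment has x1 = True.

True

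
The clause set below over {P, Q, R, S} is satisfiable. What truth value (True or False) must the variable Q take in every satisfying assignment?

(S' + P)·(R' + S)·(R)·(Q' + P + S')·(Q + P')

True

Suppose Q = 0.
From the singleton clause (R), R = 1.
From the singleton clause (S), S = 1.
From the singleton clause (P), P = 1.
But (P') is also a unit clause — contradiction.
So every satisfying assignment has Q = True.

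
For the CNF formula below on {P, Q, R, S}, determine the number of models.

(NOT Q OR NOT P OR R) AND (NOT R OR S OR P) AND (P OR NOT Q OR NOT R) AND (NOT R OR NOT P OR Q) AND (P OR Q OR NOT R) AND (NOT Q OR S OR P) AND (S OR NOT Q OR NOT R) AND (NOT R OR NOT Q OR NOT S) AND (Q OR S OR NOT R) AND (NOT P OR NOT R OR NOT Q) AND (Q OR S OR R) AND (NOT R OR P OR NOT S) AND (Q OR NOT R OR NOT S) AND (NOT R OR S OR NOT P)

There are 2^4 = 16 truth assignments over (P, Q, R, S).
Check each against the 14 clauses (columns in the order P, Q, R, S):
  F F F F  ✗ fails (Q OR S OR R)
  F F F T  ✓ satisfies all
  F F T F  ✗ fails (NOT R OR S OR P)
  F F T T  ✗ fails (P OR Q OR NOT R)
  F T F F  ✗ fails (NOT Q OR S OR P)
  F T F T  ✓ satisfies all
  F T T F  ✗ fails (NOT R OR S OR P)
  F T T T  ✗ fails (P OR NOT Q OR NOT R)
  T F F F  ✗ fails (Q OR S OR R)
  T F F T  ✓ satisfies all
  T F T F  ✗ fails (NOT R OR NOT P OR Q)
  T F T T  ✗ fails (NOT R OR NOT P OR Q)
  T T F F  ✗ fails (NOT Q OR NOT P OR R)
  T T F T  ✗ fails (NOT Q OR NOT P OR R)
  T T T F  ✗ fails (S OR NOT Q OR NOT R)
  T T T T  ✗ fails (NOT R OR NOT Q OR NOT S)
3 of the 16 rows are models.

3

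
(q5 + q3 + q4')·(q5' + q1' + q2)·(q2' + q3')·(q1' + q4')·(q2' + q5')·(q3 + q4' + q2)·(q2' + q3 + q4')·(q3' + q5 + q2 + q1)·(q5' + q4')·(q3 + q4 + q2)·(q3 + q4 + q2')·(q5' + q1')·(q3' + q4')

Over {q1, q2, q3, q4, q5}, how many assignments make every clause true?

There are 2^5 = 32 truth assignments over (q1, q2, q3, q4, q5).
Split on q4. With q4 = 1, the clauses containing q4 are satisfied and q4' drops from the rest; 0 of the 2^4 = 16 assignments to the other variables satisfy what remains.
With q4 = 0, by the same count on the reduced clause set, 2 assignments work.
Total: 0 + 2 = 2.

2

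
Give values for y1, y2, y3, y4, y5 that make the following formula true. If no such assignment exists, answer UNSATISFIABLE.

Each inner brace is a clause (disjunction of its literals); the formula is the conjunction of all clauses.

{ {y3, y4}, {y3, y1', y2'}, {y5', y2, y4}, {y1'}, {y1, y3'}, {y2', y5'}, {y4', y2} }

(y1') alone gives y1 = 0.
(y3') alone gives y3 = 0.
(y4) alone gives y4 = 1.
(y2) alone gives y2 = 1.
(y5') alone gives y5 = 0.
Every clause now holds.

y1 ↦ 0, y2 ↦ 1, y3 ↦ 0, y4 ↦ 1, y5 ↦ 0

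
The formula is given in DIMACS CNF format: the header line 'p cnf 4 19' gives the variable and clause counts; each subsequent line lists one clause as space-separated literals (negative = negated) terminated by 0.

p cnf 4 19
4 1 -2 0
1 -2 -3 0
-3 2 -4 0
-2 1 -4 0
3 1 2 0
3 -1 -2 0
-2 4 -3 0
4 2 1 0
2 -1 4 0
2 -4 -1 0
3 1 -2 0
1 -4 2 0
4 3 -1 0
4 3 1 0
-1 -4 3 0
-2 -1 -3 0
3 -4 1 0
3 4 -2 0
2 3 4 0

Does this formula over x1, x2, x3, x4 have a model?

Try x4 = True.
Try x3 = False.
(¬x1) alone gives x1 = False.
That conflicts with the unit clause (x1).
Undo x3 and try x3 = True.
(x2) alone gives x2 = True.
(x1) alone gives x1 = True.
That conflicts with the unit clause (¬x1).
Neither x3 = True nor x3 = False works.
Undo x4 and try x4 = False.
Try x1 = True.
(x2) alone gives x2 = True.
(x3) alone gives x3 = True.
That conflicts with the unit clause (¬x3).
Undo x1 and try x1 = False.
(¬x2) alone gives x2 = False.
That conflicts with the unit clause (x2).
Neither x1 = True nor x1 = False works.
Neither x4 = True nor x4 = False works.
No assignment satisfies every clause.

Unsatisfiable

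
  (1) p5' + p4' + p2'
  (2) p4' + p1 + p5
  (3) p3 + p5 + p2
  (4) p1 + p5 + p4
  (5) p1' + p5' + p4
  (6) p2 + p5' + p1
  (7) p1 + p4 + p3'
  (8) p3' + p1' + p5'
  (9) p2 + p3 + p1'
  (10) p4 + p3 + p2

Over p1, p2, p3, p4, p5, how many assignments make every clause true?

7

There are 2^5 = 32 truth assignments over (p1, p2, p3, p4, p5).
Split on p2. With p2 = 1, the clauses containing p2 are satisfied and p2' drops from the rest; 5 of the 2^4 = 16 assignments to the other variables satisfy what remains.
With p2 = 0, by the same count on the reduced clause set, 2 assignments work.
(One model: p1=F, p2=T, p3=F, p4=F, p5=T.)
Total: 5 + 2 = 7.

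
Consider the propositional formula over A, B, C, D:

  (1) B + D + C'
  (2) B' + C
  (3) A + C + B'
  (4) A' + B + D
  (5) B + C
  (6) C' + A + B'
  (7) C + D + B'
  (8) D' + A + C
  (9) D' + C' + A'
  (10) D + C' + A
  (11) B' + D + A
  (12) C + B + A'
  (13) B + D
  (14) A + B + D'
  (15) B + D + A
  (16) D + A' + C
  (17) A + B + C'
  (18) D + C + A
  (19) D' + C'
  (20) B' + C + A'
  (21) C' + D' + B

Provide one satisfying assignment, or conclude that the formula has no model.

A: 1; B: 1; C: 1; D: 0

Suppose B = 1.
Unit clause (C) forces C = 1.
Unit clause (A) forces A = 1.
Unit clause (D') forces D = 0.
This assignment satisfies each clause.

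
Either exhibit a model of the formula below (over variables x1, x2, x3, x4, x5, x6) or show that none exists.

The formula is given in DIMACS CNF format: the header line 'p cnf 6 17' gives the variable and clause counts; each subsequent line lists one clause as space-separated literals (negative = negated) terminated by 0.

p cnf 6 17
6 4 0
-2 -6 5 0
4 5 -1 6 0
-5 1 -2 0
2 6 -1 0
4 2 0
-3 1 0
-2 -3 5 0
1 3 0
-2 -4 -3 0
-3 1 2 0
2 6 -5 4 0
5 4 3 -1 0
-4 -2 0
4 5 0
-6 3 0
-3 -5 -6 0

Case x6 = True:
From the singleton clause (x3), x3 = True.
From the singleton clause (x1), x1 = True.
From the singleton clause (¬x5), x5 = False.
From the singleton clause (¬x2), x2 = False.
From the singleton clause (x4), x4 = True.
This assignment satisfies each clause.

x1: True,  x2: False,  x3: True,  x4: True,  x5: False,  x6: True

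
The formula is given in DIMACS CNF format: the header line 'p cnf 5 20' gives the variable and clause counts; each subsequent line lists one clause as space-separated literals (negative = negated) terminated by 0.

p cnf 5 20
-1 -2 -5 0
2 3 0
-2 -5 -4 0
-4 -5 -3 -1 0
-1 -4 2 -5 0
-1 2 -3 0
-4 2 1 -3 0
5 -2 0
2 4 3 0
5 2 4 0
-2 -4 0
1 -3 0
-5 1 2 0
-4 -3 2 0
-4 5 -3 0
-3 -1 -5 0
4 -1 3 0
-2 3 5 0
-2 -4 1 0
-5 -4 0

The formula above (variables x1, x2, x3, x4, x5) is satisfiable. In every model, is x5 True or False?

True

Suppose x5 = False.
From the singleton clause (¬x2), x2 = False.
From the singleton clause (x3), x3 = True.
From the singleton clause (¬x1), x1 = False.
That conflicts with the unit clause (x1).
So every satisfying assignment has x5 = True.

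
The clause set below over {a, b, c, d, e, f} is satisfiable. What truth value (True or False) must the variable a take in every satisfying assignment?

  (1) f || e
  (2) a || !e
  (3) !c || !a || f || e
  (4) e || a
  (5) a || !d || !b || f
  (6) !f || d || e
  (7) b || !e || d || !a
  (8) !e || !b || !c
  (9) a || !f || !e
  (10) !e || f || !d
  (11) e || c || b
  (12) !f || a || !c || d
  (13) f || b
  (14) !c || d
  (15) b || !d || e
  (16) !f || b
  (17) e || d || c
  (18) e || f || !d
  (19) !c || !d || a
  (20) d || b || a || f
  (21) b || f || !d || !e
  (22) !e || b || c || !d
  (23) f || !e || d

True

Suppose a = false.
(!e) alone gives e = false.
That conflicts with the unit clause (e).
So every satisfying assignment has a = True.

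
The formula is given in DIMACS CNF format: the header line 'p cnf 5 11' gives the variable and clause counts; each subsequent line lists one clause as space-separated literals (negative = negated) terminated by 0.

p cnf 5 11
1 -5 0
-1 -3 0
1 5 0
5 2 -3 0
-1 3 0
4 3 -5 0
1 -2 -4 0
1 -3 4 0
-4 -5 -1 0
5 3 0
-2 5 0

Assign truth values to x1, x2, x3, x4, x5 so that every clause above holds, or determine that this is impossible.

UNSATISFIABLE

Case x1 = True:
(¬x3) alone gives x3 = False.
Now (x3) is unsatisfied and unit — conflict.
Backtrack on x1: now try x1 = False.
(¬x5) alone gives x5 = False.
Now (x5) is unsatisfied and unit — conflict.
Neither x1 = True nor x1 = False works.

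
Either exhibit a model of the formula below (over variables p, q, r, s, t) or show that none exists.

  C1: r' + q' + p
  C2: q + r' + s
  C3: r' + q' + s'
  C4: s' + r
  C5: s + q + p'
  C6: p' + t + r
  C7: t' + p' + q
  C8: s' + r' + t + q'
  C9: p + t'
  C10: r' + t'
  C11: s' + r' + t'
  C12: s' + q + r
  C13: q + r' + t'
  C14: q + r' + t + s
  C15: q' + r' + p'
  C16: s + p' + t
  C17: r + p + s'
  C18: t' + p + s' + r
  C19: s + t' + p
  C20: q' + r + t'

p ↦ 0, q ↦ 0, r ↦ 0, s ↦ 0, t ↦ 0

Try s = 0.
Try q = 0.
The clause (r') is unit, so r = 0.
The clause (p') is unit, so p = 0.
The clause (t') is unit, so t = 0.
This assignment satisfies each clause.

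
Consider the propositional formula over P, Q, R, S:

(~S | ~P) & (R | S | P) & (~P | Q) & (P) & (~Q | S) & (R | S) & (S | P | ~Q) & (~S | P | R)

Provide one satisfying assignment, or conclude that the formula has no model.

Unit clause (P) forces P = 1.
Unit clause (~S) forces S = 0.
Unit clause (Q) forces Q = 1.
But (~Q) is also a unit clause — contradiction.

UNSATISFIABLE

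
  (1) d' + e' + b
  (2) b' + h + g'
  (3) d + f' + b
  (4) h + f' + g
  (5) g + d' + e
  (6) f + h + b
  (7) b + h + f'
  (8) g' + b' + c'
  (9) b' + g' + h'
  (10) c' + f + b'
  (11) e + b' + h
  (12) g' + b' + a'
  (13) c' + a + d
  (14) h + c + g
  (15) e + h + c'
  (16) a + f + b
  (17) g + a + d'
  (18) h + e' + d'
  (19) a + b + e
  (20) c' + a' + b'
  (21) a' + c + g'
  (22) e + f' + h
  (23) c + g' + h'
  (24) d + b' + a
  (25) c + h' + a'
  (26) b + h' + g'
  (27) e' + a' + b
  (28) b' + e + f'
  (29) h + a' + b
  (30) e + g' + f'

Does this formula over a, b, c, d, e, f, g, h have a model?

Suppose d = 0.
Suppose f = 0.
Suppose h = 1.
Suppose b = 0.
The clause (a) is unit, so a = 1.
The clause (c) is unit, so c = 1.
The clause (g') is unit, so g = 0.
The clause (e') is unit, so e = 0.
This assignment satisfies each clause.
A satisfying assignment: a=1,  b=0,  c=1,  d=0,  e=0,  f=0,  g=0,  h=1.

Satisfiable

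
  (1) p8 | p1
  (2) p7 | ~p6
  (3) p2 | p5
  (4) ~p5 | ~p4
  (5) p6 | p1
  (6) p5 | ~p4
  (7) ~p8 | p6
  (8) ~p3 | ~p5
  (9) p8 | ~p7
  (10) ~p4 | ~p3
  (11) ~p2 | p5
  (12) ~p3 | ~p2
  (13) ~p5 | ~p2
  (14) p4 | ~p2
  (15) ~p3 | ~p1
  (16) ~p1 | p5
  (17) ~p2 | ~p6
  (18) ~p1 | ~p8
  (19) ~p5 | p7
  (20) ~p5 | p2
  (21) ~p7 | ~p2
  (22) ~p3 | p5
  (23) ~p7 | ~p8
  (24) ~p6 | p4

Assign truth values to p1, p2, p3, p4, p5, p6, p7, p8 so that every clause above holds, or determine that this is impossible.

UNSATISFIABLE

Try p8 = 1.
From the singleton clause (p6), p6 = 1.
From the singleton clause (p7), p7 = 1.
Now (~p7) is unsatisfied and unit — conflict.
Undo p8 and try p8 = 0.
From the singleton clause (p1), p1 = 1.
From the singleton clause (~p7), p7 = 0.
From the singleton clause (~p6), p6 = 0.
From the singleton clause (~p3), p3 = 0.
From the singleton clause (p5), p5 = 1.
Now (~p5) is unsatisfied and unit — conflict.
Either choice for p8 ends in contradiction.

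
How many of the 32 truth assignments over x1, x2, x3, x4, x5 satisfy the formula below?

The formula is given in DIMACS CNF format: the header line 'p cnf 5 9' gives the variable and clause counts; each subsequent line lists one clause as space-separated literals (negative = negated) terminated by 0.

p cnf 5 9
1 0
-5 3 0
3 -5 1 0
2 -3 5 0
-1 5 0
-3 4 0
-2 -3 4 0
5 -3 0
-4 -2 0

There are 2^5 = 32 truth assignments over (x1, x2, x3, x4, x5).
Split on x1. With x1 = True, the clauses containing x1 are satisfied and ¬x1 drops from the rest; 1 of the 2^4 = 16 assignments to the other variables satisfy what remains.
With x1 = False, by the same count on the reduced clause set, 0 assignments work.
(One model: x1=T, x2=F, x3=T, x4=T, x5=T.)
Total: 1 + 0 = 1.

1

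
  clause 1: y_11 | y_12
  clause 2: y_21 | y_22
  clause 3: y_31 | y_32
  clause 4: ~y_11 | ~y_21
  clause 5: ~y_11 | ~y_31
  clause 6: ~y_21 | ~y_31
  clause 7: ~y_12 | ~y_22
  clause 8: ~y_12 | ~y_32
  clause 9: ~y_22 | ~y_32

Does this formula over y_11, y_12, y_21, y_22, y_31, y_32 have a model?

Case y_11 = 1:
Unit clause (~y_21) forces y_21 = 0.
Unit clause (y_22) forces y_22 = 1.
Unit clause (~y_31) forces y_31 = 0.
Unit clause (y_32) forces y_32 = 1.
Now (~y_32) is unsatisfied and unit — conflict.
So y_11 must be the other value — set y_11 = 0.
Unit clause (y_12) forces y_12 = 1.
Unit clause (~y_22) forces y_22 = 0.
Unit clause (y_21) forces y_21 = 1.
Unit clause (~y_31) forces y_31 = 0.
Unit clause (y_32) forces y_32 = 1.
Now (~y_32) is unsatisfied and unit — conflict.
Neither y_11 = 1 nor y_11 = 0 works.
No assignment satisfies every clause.

No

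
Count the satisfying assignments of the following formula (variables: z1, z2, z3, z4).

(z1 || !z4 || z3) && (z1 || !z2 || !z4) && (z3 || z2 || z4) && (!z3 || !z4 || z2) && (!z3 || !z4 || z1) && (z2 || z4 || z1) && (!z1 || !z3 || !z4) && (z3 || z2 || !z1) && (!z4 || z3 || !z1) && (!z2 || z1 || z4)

3

There are 2^4 = 16 truth assignments over (z1, z2, z3, z4).
Split on z2. With z2 = true, the clauses containing z2 are satisfied and !z2 drops from the rest; 2 of the 2^3 = 8 assignments to the other variables satisfy what remains.
With z2 = false, by the same count on the reduced clause set, 1 assignment works.
(One model: z1=T, z2=F, z3=T, z4=F.)
Total: 2 + 1 = 3.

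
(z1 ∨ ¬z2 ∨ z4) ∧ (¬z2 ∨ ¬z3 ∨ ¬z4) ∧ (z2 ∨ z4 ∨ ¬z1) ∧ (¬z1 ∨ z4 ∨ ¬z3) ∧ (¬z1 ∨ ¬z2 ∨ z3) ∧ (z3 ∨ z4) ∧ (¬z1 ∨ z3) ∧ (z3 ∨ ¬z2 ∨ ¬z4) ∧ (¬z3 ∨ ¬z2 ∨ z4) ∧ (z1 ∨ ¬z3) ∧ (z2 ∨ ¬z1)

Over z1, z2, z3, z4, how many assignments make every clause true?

1

There are 2^4 = 16 truth assignments over (z1, z2, z3, z4).
Check each against the 11 clauses (columns in the order z1, z2, z3, z4):
  F F F F  ✗ fails (z3 ∨ z4)
  F F F T  ✓ satisfies all
  F F T F  ✗ fails (z1 ∨ ¬z3)
  F F T T  ✗ fails (z1 ∨ ¬z3)
  F T F F  ✗ fails (z1 ∨ ¬z2 ∨ z4)
  F T F T  ✗ fails (z3 ∨ ¬z2 ∨ ¬z4)
  F T T F  ✗ fails (z1 ∨ ¬z2 ∨ z4)
  F T T T  ✗ fails (¬z2 ∨ ¬z3 ∨ ¬z4)
  T F F F  ✗ fails (z2 ∨ z4 ∨ ¬z1)
  T F F T  ✗ fails (¬z1 ∨ z3)
  T F T F  ✗ fails (z2 ∨ z4 ∨ ¬z1)
  T F T T  ✗ fails (z2 ∨ ¬z1)
  T T F F  ✗ fails (¬z1 ∨ ¬z2 ∨ z3)
  T T F T  ✗ fails (¬z1 ∨ ¬z2 ∨ z3)
  T T T F  ✗ fails (¬z1 ∨ z4 ∨ ¬z3)
  T T T T  ✗ fails (¬z2 ∨ ¬z3 ∨ ¬z4)
1 of the 16 rows is a model.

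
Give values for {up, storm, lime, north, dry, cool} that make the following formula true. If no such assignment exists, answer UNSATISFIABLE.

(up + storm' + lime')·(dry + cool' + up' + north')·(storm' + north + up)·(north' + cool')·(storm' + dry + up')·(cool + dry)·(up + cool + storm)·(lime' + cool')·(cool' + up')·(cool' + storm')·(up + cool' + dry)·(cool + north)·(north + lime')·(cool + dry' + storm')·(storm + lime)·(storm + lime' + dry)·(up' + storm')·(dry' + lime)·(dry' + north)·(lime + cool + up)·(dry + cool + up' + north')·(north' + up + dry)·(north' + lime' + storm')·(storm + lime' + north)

Suppose north = 1.
The clause (cool') is unit, so cool = 0.
The clause (dry) is unit, so dry = 1.
The clause (storm') is unit, so storm = 0.
The clause (up) is unit, so up = 1.
The clause (lime) is unit, so lime = 1.
All clauses are satisfied.

up=1, storm=0, lime=1, north=1, dry=1, cool=0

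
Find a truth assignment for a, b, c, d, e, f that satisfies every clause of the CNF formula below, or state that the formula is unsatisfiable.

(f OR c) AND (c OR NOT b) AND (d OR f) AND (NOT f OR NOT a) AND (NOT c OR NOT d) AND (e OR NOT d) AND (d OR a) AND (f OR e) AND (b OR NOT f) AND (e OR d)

Suppose f = true.
(NOT a) alone gives a = false.
(d) alone gives d = true.
(NOT c) alone gives c = false.
(NOT b) alone gives b = false.
Now (b) is unsatisfied and unit — conflict.
That branch fails; take f = false instead.
(c) alone gives c = true.
(d) alone gives d = true.
Now (NOT d) is unsatisfied and unit — conflict.
Either choice for f ends in contradiction.

UNSATISFIABLE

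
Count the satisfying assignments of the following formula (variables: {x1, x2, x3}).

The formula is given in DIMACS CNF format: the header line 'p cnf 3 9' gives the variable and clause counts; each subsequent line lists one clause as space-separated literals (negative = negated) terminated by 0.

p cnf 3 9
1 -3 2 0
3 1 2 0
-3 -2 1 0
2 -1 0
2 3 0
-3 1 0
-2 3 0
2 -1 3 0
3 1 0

1

There are 2^3 = 8 truth assignments over (x1, x2, x3).
Split on x2. With x2 = True, the clauses containing x2 are satisfied and ¬x2 drops from the rest; 1 of the 2^2 = 4 assignments to the other variables satisfy what remains.
With x2 = False, by the same count on the reduced clause set, 0 assignments work.
(One model: x1=T, x2=T, x3=T.)
Total: 1 + 0 = 1.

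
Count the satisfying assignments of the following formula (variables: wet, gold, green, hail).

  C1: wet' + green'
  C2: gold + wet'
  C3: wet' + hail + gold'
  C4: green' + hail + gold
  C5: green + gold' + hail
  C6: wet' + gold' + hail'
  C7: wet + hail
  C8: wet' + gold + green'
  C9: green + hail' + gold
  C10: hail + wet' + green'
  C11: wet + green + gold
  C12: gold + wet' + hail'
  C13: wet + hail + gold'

There are 2^4 = 16 truth assignments over (wet, gold, green, hail).
Split on green. With green = 1, the clauses containing green are satisfied and green' drops from the rest; 2 of the 2^3 = 8 assignments to the other variables satisfy what remains.
With green = 0, by the same count on the reduced clause set, 1 assignment works.
Total: 2 + 1 = 3.

3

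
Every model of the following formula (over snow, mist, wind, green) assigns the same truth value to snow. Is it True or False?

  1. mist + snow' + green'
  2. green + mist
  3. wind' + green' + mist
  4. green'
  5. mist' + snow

True

Suppose snow = 0.
From the singleton clause (green'), green = 0.
From the singleton clause (mist), mist = 1.
Now (mist') is unsatisfied and unit — conflict.
So every satisfying assignment has snow = True.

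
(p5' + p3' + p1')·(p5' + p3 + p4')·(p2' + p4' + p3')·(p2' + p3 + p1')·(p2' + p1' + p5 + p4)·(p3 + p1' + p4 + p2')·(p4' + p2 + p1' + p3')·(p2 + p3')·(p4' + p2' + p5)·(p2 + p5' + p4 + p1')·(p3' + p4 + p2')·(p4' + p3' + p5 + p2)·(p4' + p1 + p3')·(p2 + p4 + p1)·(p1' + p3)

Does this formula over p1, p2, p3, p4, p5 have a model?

Try p2 = 1.
Try p4 = 0.
(p3') alone gives p3 = 0.
(p1') alone gives p1 = 0.
No clause remains; p5 is free.
A satisfying assignment: p1=0, p2=1, p3=0, p4=0, p5=0.

Satisfiable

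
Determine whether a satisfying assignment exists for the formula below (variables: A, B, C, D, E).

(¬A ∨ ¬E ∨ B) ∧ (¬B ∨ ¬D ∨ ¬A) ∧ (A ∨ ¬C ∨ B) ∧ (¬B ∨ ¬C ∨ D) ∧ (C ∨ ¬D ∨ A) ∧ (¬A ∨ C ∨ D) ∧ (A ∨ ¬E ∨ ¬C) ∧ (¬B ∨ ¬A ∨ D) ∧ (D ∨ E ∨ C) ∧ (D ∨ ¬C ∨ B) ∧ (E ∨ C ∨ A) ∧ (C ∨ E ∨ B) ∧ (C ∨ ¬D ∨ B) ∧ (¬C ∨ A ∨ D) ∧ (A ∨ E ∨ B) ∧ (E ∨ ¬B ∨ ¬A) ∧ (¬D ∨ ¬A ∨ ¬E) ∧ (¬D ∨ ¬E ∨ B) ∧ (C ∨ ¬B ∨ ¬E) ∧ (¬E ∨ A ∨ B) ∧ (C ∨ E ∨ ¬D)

Yes, satisfiable

Branch on A: set A = True.
Branch on E: set E = False.
(¬B) alone gives B = False.
(C) alone gives C = True.
(D) alone gives D = True.
Every clause now holds.
A satisfying assignment: A=True,  B=False,  C=True,  D=True,  E=False.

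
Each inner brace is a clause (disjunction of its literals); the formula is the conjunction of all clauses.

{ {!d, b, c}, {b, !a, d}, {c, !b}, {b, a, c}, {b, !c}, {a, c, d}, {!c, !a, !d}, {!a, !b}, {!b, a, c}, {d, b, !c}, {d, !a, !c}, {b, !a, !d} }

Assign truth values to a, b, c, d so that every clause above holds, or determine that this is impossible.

Suppose c = true.
Unit clause (b) forces b = true.
Unit clause (!a) forces a = false.
Every clause is now satisfied; d is unconstrained.

a=false, b=true, c=true, d=true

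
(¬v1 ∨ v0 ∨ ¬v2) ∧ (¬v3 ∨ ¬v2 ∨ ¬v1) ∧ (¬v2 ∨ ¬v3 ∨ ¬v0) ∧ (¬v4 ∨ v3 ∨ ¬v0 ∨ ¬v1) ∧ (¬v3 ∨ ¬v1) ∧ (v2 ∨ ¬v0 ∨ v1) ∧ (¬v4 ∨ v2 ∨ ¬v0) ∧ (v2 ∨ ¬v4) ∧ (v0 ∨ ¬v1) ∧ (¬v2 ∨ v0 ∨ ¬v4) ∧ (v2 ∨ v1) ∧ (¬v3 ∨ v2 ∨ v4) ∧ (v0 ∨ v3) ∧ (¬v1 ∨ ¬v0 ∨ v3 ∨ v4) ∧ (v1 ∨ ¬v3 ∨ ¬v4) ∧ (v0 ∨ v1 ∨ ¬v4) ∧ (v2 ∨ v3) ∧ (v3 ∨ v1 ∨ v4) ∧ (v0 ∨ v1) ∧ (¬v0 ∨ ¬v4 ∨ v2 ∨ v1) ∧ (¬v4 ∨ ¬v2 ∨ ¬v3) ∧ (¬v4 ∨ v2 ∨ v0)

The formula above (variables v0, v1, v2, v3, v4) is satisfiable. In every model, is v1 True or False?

Suppose v1 = True.
(¬v3) alone gives v3 = False.
(v0) alone gives v0 = True.
(¬v4) alone gives v4 = False.
That conflicts with the unit clause (v4).
So every satisfying assignment has v1 = False.

False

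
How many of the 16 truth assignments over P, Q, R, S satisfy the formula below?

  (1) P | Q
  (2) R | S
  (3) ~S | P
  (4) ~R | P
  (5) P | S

There are 2^4 = 16 truth assignments over (P, Q, R, S).
Check each against the 5 clauses (columns in the order P, Q, R, S):
  F F F F  ✗ fails (P | Q)
  F F F T  ✗ fails (P | Q)
  F F T F  ✗ fails (P | Q)
  F F T T  ✗ fails (P | Q)
  F T F F  ✗ fails (R | S)
  F T F T  ✗ fails (~S | P)
  F T T F  ✗ fails (~R | P)
  F T T T  ✗ fails (~S | P)
  T F F F  ✗ fails (R | S)
  T F F T  ✓ satisfies all
  T F T F  ✓ satisfies all
  T F T T  ✓ satisfies all
  T T F F  ✗ fails (R | S)
  T T F T  ✓ satisfies all
  T T T F  ✓ satisfies all
  T T T T  ✓ satisfies all
6 of the 16 rows are models.

6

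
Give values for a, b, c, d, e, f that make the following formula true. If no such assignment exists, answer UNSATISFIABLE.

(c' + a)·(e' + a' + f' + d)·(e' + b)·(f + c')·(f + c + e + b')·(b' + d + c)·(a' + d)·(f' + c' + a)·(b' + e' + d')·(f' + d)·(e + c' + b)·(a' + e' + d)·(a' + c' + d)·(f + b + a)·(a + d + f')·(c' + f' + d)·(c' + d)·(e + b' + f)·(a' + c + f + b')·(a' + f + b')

Suppose c = 0.
Suppose e = 0.
Suppose f = 1.
(d) alone gives d = 1.
Every clause is now satisfied; a, b are unconstrained.

a=0, b=0, c=0, d=1, e=0, f=1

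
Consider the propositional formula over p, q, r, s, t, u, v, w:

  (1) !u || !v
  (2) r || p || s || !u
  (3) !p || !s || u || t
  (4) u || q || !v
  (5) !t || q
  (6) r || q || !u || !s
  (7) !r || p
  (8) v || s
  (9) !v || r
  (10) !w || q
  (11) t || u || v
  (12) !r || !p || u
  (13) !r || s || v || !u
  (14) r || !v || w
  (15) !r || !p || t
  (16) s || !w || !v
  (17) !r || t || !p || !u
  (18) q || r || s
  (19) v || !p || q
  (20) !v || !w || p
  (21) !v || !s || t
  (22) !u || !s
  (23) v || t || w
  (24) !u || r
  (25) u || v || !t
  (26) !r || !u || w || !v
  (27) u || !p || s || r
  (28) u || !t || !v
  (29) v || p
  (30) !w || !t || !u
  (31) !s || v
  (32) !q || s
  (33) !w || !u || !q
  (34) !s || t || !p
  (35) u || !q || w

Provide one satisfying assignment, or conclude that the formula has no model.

Suppose u = false.
Suppose q = true.
The clause (s) is unit, so s = true.
The clause (v) is unit, so v = true.
The clause (r) is unit, so r = true.
The clause (p) is unit, so p = true.
That conflicts with the unit clause (!p).
Undo q and try q = false.
The clause (!v) is unit, so v = false.
The clause (!t) is unit, so t = false.
That conflicts with the unit clause (t).
Neither q = true nor q = false works.
Undo u and try u = true.
The clause (!v) is unit, so v = false.
The clause (s) is unit, so s = true.
That conflicts with the unit clause (!s).
Neither u = true nor u = false works.

UNSATISFIABLE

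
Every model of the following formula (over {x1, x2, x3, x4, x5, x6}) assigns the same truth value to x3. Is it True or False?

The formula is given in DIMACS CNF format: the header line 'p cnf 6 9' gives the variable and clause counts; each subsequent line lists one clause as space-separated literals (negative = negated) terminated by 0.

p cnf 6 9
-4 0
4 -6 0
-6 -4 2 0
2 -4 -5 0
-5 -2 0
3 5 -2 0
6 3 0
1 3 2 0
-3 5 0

True

Suppose x3 = False.
The clause (¬x4) is unit, so x4 = False.
The clause (¬x6) is unit, so x6 = False.
But (x6) is also a unit clause — contradiction.
So every satisfying assignment has x3 = True.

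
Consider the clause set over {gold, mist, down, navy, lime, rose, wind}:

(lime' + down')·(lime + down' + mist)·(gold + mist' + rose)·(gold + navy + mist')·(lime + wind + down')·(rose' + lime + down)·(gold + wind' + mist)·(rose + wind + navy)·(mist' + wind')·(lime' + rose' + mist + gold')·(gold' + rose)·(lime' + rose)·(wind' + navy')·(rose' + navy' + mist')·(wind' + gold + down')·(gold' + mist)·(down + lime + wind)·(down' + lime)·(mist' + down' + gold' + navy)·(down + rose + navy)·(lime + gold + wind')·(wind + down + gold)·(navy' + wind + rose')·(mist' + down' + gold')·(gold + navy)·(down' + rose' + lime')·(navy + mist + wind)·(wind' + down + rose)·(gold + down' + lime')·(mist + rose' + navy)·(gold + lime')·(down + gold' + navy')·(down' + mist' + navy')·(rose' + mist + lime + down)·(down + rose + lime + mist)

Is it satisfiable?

Yes

Branch on lime: set lime = 1.
From the singleton clause (down'), down = 0.
From the singleton clause (rose), rose = 1.
From the singleton clause (gold), gold = 1.
From the singleton clause (mist), mist = 1.
From the singleton clause (wind'), wind = 0.
From the singleton clause (navy'), navy = 0.
Every clause now holds.
A satisfying assignment: gold ↦ 1,  mist ↦ 1,  down ↦ 0,  navy ↦ 0,  lime ↦ 1,  rose ↦ 1,  wind ↦ 0.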